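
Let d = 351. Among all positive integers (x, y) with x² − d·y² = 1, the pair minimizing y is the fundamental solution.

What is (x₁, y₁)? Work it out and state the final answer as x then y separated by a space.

[18; 1,2,1,3,2,2,2,3,1,2,1,36] for √351; ℓ=12 ⇒ convergent index 11
step 0: (18, 1)  from 18·(1,0) + (0,1)
…
step 4: (281, 15)  from 3·(75,4) + (56,3)
…
step 7: (3747, 200)  from 2·(1555,83) + (637,34)
…
step 10: (45882, 2449)  from 2·(16543,883) + (12796,683)
step 11: (62425, 3332)  from 1·(45882,2449) + (16543,883)
→ (62425, 3332).  Check: 62425²=3896880625, 351·3332²=3896880624, difference 1.

62425 3332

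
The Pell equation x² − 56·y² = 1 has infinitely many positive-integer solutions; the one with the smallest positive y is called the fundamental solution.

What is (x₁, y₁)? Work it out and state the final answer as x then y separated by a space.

15 2

√56 → a₀=7, period (2,14); ℓ=2 even so k=1
a_0=7:  p_0=7·1+0=7,  q_0=7·0+1=1
a_1=2:  p_1=2·7+1=15,  q_1=2·1+0=2
fundamental: x₁=15, y₁=2  (since 225 − 56·4 = 1)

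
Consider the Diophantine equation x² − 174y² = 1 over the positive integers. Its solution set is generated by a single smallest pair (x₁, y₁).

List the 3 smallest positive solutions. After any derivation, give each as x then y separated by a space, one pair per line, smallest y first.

1451 110
4210801 319220
12219743051 926376330

[13; 5,4,5,26] for √174; ℓ=4 ⇒ convergent index 3
i=0: a=13 ⇒ p=13, q=1
i=1: a=5 ⇒ p=66, q=5
i=2: a=4 ⇒ p=277, q=21
i=3: a=5 ⇒ p=1451, q=110
fundamental: x₁=1451, y₁=110  (since 2105401 − 174·12100 = 1)
(x_2, y_2) = (1451·1451 + 174·110·110, 1451·110 + 110·1451) = (4210801, 319220)
(x_3, y_3) = (1451·4210801 + 174·110·319220, 1451·319220 + 110·4210801) = (12219743051, 926376330)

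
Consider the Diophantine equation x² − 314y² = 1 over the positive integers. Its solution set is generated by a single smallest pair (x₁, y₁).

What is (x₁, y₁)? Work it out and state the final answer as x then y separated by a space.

√314 → a₀=17, period (1,2,1,1,2,1,34); ℓ=7 odd so k=13
k=0  a_k=17  p_k/q_k = 17/1
k=1  a_k=1  p_k/q_k = 18/1
k=2  a_k=2  p_k/q_k = 53/3
k=3  a_k=1  p_k/q_k = 71/4
k=4  a_k=1  p_k/q_k = 124/7
k=5  a_k=2  p_k/q_k = 319/18
…
k=7  a_k=34  p_k/q_k = 15381/868
…
k=9  a_k=2  p_k/q_k = 47029/2654
k=10  a_k=1  p_k/q_k = 62853/3547
k=11  a_k=1  p_k/q_k = 109882/6201
k=12  a_k=2  p_k/q_k = 282617/15949
k=13  a_k=1  p_k/q_k = 392499/22150
→ (392499, 22150).  Check: 392499²=154055465001, 314·22150²=154055465000, difference 1.

392499 22150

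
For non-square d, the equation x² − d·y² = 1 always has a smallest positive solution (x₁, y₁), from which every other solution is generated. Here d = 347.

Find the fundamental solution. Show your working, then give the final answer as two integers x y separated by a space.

[18; 1,1,1,2,4,…,1,1,36] for √347; ℓ=14 ⇒ convergent index 13
i=0: a=18 ⇒ p=18, q=1
…
i=8: a=1 ⇒ p=15070, q=809
…
i=12: a=1 ⇒ p=402885, q=21628
i=13: a=1 ⇒ p=641602, q=34443
→ (641602, 34443).  Check: 641602²=411653126404, 347·34443²=411653126403, difference 1.

641602 34443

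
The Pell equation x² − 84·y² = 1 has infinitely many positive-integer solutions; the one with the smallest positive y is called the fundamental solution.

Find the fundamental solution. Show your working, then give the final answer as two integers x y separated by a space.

d=84: √d = [9; 6,18] (ℓ=2, even), read p_1/q_1
a_0=9:  p_0=9·1+0=9,  q_0=9·0+1=1
a_1=6:  p_1=6·9+1=55,  q_1=6·1+0=6
→ (55, 6).  Check: 55²=3025, 84·6²=3024, difference 1.

55 6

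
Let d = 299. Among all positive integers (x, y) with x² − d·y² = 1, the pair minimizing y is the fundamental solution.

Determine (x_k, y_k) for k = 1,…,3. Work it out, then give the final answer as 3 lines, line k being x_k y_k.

√299 = [17; 3,2,3,34, …], period ℓ=4 (even) → k=3
a_0=17:  p_0=17·1+0=17,  q_0=17·0+1=1
a_1=3:  p_1=3·17+1=52,  q_1=3·1+0=3
a_2=2:  p_2=2·52+17=121,  q_2=2·3+1=7
a_3=3:  p_3=3·121+52=415,  q_3=3·7+3=24
fundamental: x₁=415, y₁=24  (since 172225 − 299·576 = 1)
(x_2, y_2) = (415·415 + 299·24·24, 415·24 + 24·415) = (344449, 19920)
(x_3, y_3) = (415·344449 + 299·24·19920, 415·19920 + 24·344449) = (285892255, 16533576)

415 24
344449 19920
285892255 16533576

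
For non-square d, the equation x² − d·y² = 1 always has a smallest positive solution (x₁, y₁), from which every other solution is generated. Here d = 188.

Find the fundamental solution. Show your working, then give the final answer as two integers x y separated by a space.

4607 336

√188 → a₀=13, period (1,2,2,6,2,2,1,26); ℓ=8 even so k=7
k=0  a_k=13  p_k/q_k = 13/1
k=1  a_k=1  p_k/q_k = 14/1
k=2  a_k=2  p_k/q_k = 41/3
k=3  a_k=2  p_k/q_k = 96/7
k=4  a_k=6  p_k/q_k = 617/45
k=5  a_k=2  p_k/q_k = 1330/97
k=6  a_k=2  p_k/q_k = 3277/239
k=7  a_k=1  p_k/q_k = 4607/336
→ (4607, 336).  Check: 4607²=21224449, 188·336²=21224448, difference 1.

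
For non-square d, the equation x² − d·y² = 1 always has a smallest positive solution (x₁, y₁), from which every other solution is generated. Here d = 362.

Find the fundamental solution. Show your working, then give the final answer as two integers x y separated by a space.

[19; 38] for √362; ℓ=1 ⇒ convergent index 1
i=0: a=19 ⇒ p=19, q=1
i=1: a=38 ⇒ p=723, q=38
fundamental: x₁=723, y₁=38  (since 522729 − 362·1444 = 1)

723 38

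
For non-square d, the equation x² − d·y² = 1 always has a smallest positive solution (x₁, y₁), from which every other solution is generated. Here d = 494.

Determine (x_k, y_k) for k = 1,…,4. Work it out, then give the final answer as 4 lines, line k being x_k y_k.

d=494: √d = [22; 4,2,2,1,2,1,2,2,4,44] (ℓ=10, even), read p_9/q_9
i=0: a=22 ⇒ p=22, q=1
…
i=2: a=2 ⇒ p=200, q=9
i=3: a=2 ⇒ p=489, q=22
i=4: a=1 ⇒ p=689, q=31
i=5: a=2 ⇒ p=1867, q=84
i=6: a=1 ⇒ p=2556, q=115
i=7: a=2 ⇒ p=6979, q=314
i=8: a=2 ⇒ p=16514, q=743
i=9: a=4 ⇒ p=73035, q=3286
fundamental: x₁=73035, y₁=3286  (since 5334111225 − 494·10797796 = 1)
(x_2, y_2) = (73035·73035 + 494·3286·3286, 73035·3286 + 3286·73035) = (10668222449, 479986020)
(x_3, y_3) = (73035·10668222449 + 494·3286·479986020, 73035·479986020 + 3286·10668222449) = (1558307253052395, 70111557938114)
(x_4, y_4) = (73035·1558307253052395 + 494·3286·70111557938114, 73035·70111557938114 + 3286·1558307253052395) = (227621940442695115201, 10241195267540325960)

73035 3286
10668222449 479986020
1558307253052395 70111557938114
227621940442695115201 10241195267540325960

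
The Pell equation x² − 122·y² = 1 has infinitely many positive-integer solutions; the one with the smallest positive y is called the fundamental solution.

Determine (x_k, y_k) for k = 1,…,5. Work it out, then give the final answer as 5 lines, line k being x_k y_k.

[11; 22] for √122; ℓ=1 ⇒ convergent index 1
step 0: (11, 1)  from 11·(1,0) + (0,1)
step 1: (243, 22)  from 22·(11,1) + (1,0)
→ (243, 22).  Check: 243²=59049, 122·22²=59048, difference 1.
(x_2, y_2) = (243·243 + 122·22·22, 243·22 + 22·243) = (118097, 10692)
(x_3, y_3) = (243·118097 + 122·22·10692, 243·10692 + 22·118097) = (57394899, 5196290)
(x_4, y_4) = (243·57394899 + 122·22·5196290, 243·5196290 + 22·57394899) = (27893802817, 2525386248)
(x_5, y_5) = (243·27893802817 + 122·22·2525386248, 243·2525386248 + 22·27893802817) = (13556330774163, 1227332520238)

243 22
118097 10692
57394899 5196290
27893802817 2525386248
13556330774163 1227332520238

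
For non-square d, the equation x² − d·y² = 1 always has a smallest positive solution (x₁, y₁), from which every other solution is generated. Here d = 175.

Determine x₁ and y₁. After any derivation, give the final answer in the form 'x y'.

√175 → a₀=13, period (4,2,1,2,4,26); ℓ=6 even so k=5
i=0: a=13 ⇒ p=13, q=1
…
i=2: a=2 ⇒ p=119, q=9
…
i=4: a=2 ⇒ p=463, q=35
i=5: a=4 ⇒ p=2024, q=153
(x₁, y₁) = (2024, 153);  2024² − 175·153² = 1 ✓

2024 153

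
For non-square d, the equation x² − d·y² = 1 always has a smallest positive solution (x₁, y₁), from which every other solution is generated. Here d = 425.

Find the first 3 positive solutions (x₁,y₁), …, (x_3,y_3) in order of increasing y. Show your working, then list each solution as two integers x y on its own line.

143649 6968
41270070401 2001892464
11856808685922849 575139701115304

√425 → a₀=20, period (1,1,1,1,1,1,40); ℓ=7 odd so k=13
i=0: a=20 ⇒ p=20, q=1
i=1: a=1 ⇒ p=21, q=1
i=2: a=1 ⇒ p=41, q=2
i=3: a=1 ⇒ p=62, q=3
i=4: a=1 ⇒ p=103, q=5
i=5: a=1 ⇒ p=165, q=8
i=6: a=1 ⇒ p=268, q=13
i=7: a=40 ⇒ p=10885, q=528
…
i=9: a=1 ⇒ p=22038, q=1069
…
i=11: a=1 ⇒ p=55229, q=2679
i=12: a=1 ⇒ p=88420, q=4289
i=13: a=1 ⇒ p=143649, q=6968
→ (143649, 6968).  Check: 143649²=20635035201, 425·6968²=20635035200, difference 1.
(143649+6968√425)^2 = 41270070401 + 2001892464√425
(143649+6968√425)^3 = 11856808685922849 + 575139701115304√425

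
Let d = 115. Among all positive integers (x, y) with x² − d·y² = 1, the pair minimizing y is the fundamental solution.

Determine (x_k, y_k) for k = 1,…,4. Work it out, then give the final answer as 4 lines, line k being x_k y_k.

1126 105
2535751 236460
5710510126 532507815
12860066268001 1199207362920

d=115: √d = [10; 1,2,1,1,1,1,1,2,1,20] (ℓ=10, even), read p_9/q_9
i=0: a=10 ⇒ p=10, q=1
i=1: a=1 ⇒ p=11, q=1
…
i=3: a=1 ⇒ p=43, q=4
i=4: a=1 ⇒ p=75, q=7
i=5: a=1 ⇒ p=118, q=11
i=6: a=1 ⇒ p=193, q=18
i=7: a=1 ⇒ p=311, q=29
i=8: a=2 ⇒ p=815, q=76
i=9: a=1 ⇒ p=1126, q=105
(x₁, y₁) = (1126, 105);  1126² − 115·105² = 1 ✓
n=2: (1126,105)∘(1126,105) = (1126·1126+115·105·105, 1126·105+105·1126) = (2535751,236460)
n=3: (2535751,236460)∘(1126,105) = (1126·2535751+115·105·236460, 1126·236460+105·2535751) = (5710510126,532507815)
n=4: (5710510126,532507815)∘(1126,105) = (1126·5710510126+115·105·532507815, 1126·532507815+105·5710510126) = (12860066268001,1199207362920)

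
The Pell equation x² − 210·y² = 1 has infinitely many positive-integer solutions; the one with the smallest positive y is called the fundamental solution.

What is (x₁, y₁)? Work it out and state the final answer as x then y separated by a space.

√210 → a₀=14, period (2,28); ℓ=2 even so k=1
k=0  a_k=14  p_k/q_k = 14/1
k=1  a_k=2  p_k/q_k = 29/2
fundamental: x₁=29, y₁=2  (since 841 − 210·4 = 1)

29 2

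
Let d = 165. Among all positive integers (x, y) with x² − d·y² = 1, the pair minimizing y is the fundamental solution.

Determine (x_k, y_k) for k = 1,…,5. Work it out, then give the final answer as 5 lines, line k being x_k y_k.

[12; 1,5,2,5,1,24] for √165; ℓ=6 ⇒ convergent index 5
a_0=12:  p_0=12·1+0=12,  q_0=12·0+1=1
…
a_2=5:  p_2=5·13+12=77,  q_2=5·1+1=6
…
a_4=5:  p_4=5·167+77=912,  q_4=5·13+6=71
a_5=1:  p_5=1·912+167=1079,  q_5=1·71+13=84
(x₁, y₁) = (1079, 84);  1079² − 165·84² = 1 ✓
k=2:  x_2 = 1079·1079+165·84·84 = 2328481,  y_2 = 1079·84+84·1079 = 181272
k=3:  x_3 = 1079·2328481+165·84·181272 = 5024860919,  y_3 = 1079·181272+84·2328481 = 391184892
k=4:  x_4 = 1079·5024860919+165·84·391184892 = 10843647534721,  y_4 = 1079·391184892+84·5024860919 = 844176815664
k=5:  x_5 = 1079·10843647534721+165·84·844176815664 = 23400586355066999,  y_5 = 1079·844176815664+84·10843647534721 = 1821733177018020

1079 84
2328481 181272
5024860919 391184892
10843647534721 844176815664
23400586355066999 1821733177018020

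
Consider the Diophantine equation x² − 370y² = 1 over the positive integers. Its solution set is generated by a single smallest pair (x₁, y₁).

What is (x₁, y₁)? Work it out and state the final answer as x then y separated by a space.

√370 = [19; 4,4,38, …], period ℓ=3 (odd) → k=5
a_0=19:  p_0=19·1+0=19,  q_0=19·0+1=1
a_1=4:  p_1=4·19+1=77,  q_1=4·1+0=4
a_2=4:  p_2=4·77+19=327,  q_2=4·4+1=17
a_3=38:  p_3=38·327+77=12503,  q_3=38·17+4=650
a_4=4:  p_4=4·12503+327=50339,  q_4=4·650+17=2617
a_5=4:  p_5=4·50339+12503=213859,  q_5=4·2617+650=11118
(x₁, y₁) = (213859, 11118);  213859² − 370·11118² = 1 ✓

213859 11118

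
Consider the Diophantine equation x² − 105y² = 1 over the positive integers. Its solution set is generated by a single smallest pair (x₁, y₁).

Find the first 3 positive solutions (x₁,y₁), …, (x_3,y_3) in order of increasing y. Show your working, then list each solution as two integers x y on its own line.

41 4
3361 328
275561 26892

d=105: √d = [10; 4,20] (ℓ=2, even), read p_1/q_1
i=0: a=10 ⇒ p=10, q=1
i=1: a=4 ⇒ p=41, q=4
fundamental: x₁=41, y₁=4  (since 1681 − 105·16 = 1)
(41+4√105)^2 = 3361 + 328√105
(41+4√105)^3 = 275561 + 26892√105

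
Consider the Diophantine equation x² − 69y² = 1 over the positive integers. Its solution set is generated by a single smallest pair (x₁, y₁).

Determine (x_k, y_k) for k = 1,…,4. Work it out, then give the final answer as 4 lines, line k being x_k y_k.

7775 936
120901249 14554800
1880014414175 226327139064
29234224019520001 3519386997890400

√69 = [8; 3,3,1,4,1,3,3,16, …], period ℓ=8 (even) → k=7
i=0: a=8 ⇒ p=8, q=1
i=1: a=3 ⇒ p=25, q=3
…
i=3: a=1 ⇒ p=108, q=13
i=4: a=4 ⇒ p=515, q=62
i=5: a=1 ⇒ p=623, q=75
i=6: a=3 ⇒ p=2384, q=287
i=7: a=3 ⇒ p=7775, q=936
fundamental: x₁=7775, y₁=936  (since 60450625 − 69·876096 = 1)
(x_2, y_2) = (7775·7775 + 69·936·936, 7775·936 + 936·7775) = (120901249, 14554800)
(x_3, y_3) = (7775·120901249 + 69·936·14554800, 7775·14554800 + 936·120901249) = (1880014414175, 226327139064)
(x_4, y_4) = (7775·1880014414175 + 69·936·226327139064, 7775·226327139064 + 936·1880014414175) = (29234224019520001, 3519386997890400)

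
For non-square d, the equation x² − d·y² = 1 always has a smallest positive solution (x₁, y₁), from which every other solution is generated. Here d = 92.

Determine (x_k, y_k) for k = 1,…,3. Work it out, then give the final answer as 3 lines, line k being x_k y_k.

1151 120
2649601 276240
6099380351 635904360

[9; 1,1,2,4,2,1,1,18] for √92; ℓ=8 ⇒ convergent index 7
a_0=9:  p_0=9·1+0=9,  q_0=9·0+1=1
…
a_5=2:  p_5=2·211+48=470,  q_5=2·22+5=49
a_6=1:  p_6=1·470+211=681,  q_6=1·49+22=71
a_7=1:  p_7=1·681+470=1151,  q_7=1·71+49=120
(x₁, y₁) = (1151, 120);  1151² − 92·120² = 1 ✓
n=2: (1151,120)∘(1151,120) = (1151·1151+92·120·120, 1151·120+120·1151) = (2649601,276240)
n=3: (2649601,276240)∘(1151,120) = (1151·2649601+92·120·276240, 1151·276240+120·2649601) = (6099380351,635904360)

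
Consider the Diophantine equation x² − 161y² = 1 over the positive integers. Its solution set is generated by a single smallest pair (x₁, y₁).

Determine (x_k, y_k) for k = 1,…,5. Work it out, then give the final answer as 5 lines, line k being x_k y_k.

11775 928
277301249 21854400
6530444402175 514671119072
153791965393920001 12120504832291200
3621800778496371621375 285437888285786640928

√161 → a₀=12, period (1,2,4,1,2,1,4,2,1,24); ℓ=10 even so k=9
i=0: a=12 ⇒ p=12, q=1
…
i=2: a=2 ⇒ p=38, q=3
…
i=4: a=1 ⇒ p=203, q=16
…
i=6: a=1 ⇒ p=774, q=61
…
i=8: a=2 ⇒ p=8108, q=639
i=9: a=1 ⇒ p=11775, q=928
(x₁, y₁) = (11775, 928);  11775² − 161·928² = 1 ✓
(11775+928√161)^2 = 277301249 + 21854400√161
(11775+928√161)^3 = 6530444402175 + 514671119072√161
(11775+928√161)^4 = 153791965393920001 + 12120504832291200√161
(11775+928√161)^5 = 3621800778496371621375 + 285437888285786640928√161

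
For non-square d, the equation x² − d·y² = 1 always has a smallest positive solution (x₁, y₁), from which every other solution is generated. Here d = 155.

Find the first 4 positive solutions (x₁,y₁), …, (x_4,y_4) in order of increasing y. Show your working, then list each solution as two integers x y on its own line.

249 20
124001 9960
61752249 4960060
30752496001 2470099920

[12; 2,4,2,24] for √155; ℓ=4 ⇒ convergent index 3
i=0: a=12 ⇒ p=12, q=1
i=1: a=2 ⇒ p=25, q=2
i=2: a=4 ⇒ p=112, q=9
i=3: a=2 ⇒ p=249, q=20
(x₁, y₁) = (249, 20);  249² − 155·20² = 1 ✓
k=2:  x_2 = 249·249+155·20·20 = 124001,  y_2 = 249·20+20·249 = 9960
k=3:  x_3 = 249·124001+155·20·9960 = 61752249,  y_3 = 249·9960+20·124001 = 4960060
k=4:  x_4 = 249·61752249+155·20·4960060 = 30752496001,  y_4 = 249·4960060+20·61752249 = 2470099920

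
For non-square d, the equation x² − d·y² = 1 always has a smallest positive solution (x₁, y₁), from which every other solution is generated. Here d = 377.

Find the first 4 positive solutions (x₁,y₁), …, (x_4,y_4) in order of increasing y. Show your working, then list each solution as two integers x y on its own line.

d=377: √d = [19; 2,2,2,38] (ℓ=4, even), read p_3/q_3
k=0  a_k=19  p_k/q_k = 19/1
…
k=2  a_k=2  p_k/q_k = 97/5
k=3  a_k=2  p_k/q_k = 233/12
fundamental: x₁=233, y₁=12  (since 54289 − 377·144 = 1)
n=2: (233,12)∘(233,12) = (233·233+377·12·12, 233·12+12·233) = (108577,5592)
n=3: (108577,5592)∘(233,12) = (233·108577+377·12·5592, 233·5592+12·108577) = (50596649,2605860)
n=4: (50596649,2605860)∘(233,12) = (233·50596649+377·12·2605860, 233·2605860+12·50596649) = (23577929857,1214325168)

233 12
108577 5592
50596649 2605860
23577929857 1214325168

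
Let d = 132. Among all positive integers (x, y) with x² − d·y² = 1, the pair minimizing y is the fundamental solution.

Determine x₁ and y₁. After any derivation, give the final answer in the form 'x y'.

[11; 2,22] for √132; ℓ=2 ⇒ convergent index 1
a_0=11:  p_0=11·1+0=11,  q_0=11·0+1=1
a_1=2:  p_1=2·11+1=23,  q_1=2·1+0=2
→ (23, 2).  Check: 23²=529, 132·2²=528, difference 1.

23 2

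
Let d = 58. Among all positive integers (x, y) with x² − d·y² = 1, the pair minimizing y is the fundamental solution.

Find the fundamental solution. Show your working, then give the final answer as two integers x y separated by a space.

19603 2574

[7; 1,1,1,1,1,1,14] for √58; ℓ=7 ⇒ convergent index 13
k=0  a_k=7  p_k/q_k = 7/1
k=1  a_k=1  p_k/q_k = 8/1
…
k=3  a_k=1  p_k/q_k = 23/3
…
k=8  a_k=1  p_k/q_k = 1546/203
k=9  a_k=1  p_k/q_k = 2993/393
k=10  a_k=1  p_k/q_k = 4539/596
k=11  a_k=1  p_k/q_k = 7532/989
k=12  a_k=1  p_k/q_k = 12071/1585
k=13  a_k=1  p_k/q_k = 19603/2574
(x₁, y₁) = (19603, 2574);  19603² − 58·2574² = 1 ✓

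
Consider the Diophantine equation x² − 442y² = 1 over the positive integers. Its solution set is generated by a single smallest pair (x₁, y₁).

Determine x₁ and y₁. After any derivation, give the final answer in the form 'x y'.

883 42

[21; 42] for √442; ℓ=1 ⇒ convergent index 1
step 0: (21, 1)  from 21·(1,0) + (0,1)
step 1: (883, 42)  from 42·(21,1) + (1,0)
fundamental: x₁=883, y₁=42  (since 779689 − 442·1764 = 1)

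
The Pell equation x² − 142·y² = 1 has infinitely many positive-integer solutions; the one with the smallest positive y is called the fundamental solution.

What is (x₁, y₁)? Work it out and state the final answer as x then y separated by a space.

143 12

[11; 1,10,1,22] for √142; ℓ=4 ⇒ convergent index 3
step 0: (11, 1)  from 11·(1,0) + (0,1)
…
step 2: (131, 11)  from 10·(12,1) + (11,1)
step 3: (143, 12)  from 1·(131,11) + (12,1)
→ (143, 12).  Check: 143²=20449, 142·12²=20448, difference 1.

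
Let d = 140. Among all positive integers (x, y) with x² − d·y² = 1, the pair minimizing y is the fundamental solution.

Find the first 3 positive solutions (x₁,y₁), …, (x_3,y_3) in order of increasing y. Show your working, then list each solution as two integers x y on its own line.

[11; 1,4,1,22] for √140; ℓ=4 ⇒ convergent index 3
k=0  a_k=11  p_k/q_k = 11/1
k=1  a_k=1  p_k/q_k = 12/1
k=2  a_k=4  p_k/q_k = 59/5
k=3  a_k=1  p_k/q_k = 71/6
fundamental: x₁=71, y₁=6  (since 5041 − 140·36 = 1)
n=2: (71,6)∘(71,6) = (71·71+140·6·6, 71·6+6·71) = (10081,852)
n=3: (10081,852)∘(71,6) = (71·10081+140·6·852, 71·852+6·10081) = (1431431,120978)

71 6
10081 852
1431431 120978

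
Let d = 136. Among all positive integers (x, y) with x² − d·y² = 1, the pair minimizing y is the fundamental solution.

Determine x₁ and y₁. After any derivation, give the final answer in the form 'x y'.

35 3

√136 = [11; 1,1,1,22, …], period ℓ=4 (even) → k=3
i=0: a=11 ⇒ p=11, q=1
i=1: a=1 ⇒ p=12, q=1
i=2: a=1 ⇒ p=23, q=2
i=3: a=1 ⇒ p=35, q=3
→ (35, 3).  Check: 35²=1225, 136·3²=1224, difference 1.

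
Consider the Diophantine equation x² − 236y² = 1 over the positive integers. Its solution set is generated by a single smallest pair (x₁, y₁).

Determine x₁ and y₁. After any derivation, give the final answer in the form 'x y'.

561799 36570

√236 = [15; 2,1,3,5,1,6,1,5,3,1,2,30, …], period ℓ=12 (even) → k=11
k=0  a_k=15  p_k/q_k = 15/1
k=1  a_k=2  p_k/q_k = 31/2
k=2  a_k=1  p_k/q_k = 46/3
…
k=4  a_k=5  p_k/q_k = 891/58
k=5  a_k=1  p_k/q_k = 1060/69
k=6  a_k=6  p_k/q_k = 7251/472
k=7  a_k=1  p_k/q_k = 8311/541
k=8  a_k=5  p_k/q_k = 48806/3177
k=9  a_k=3  p_k/q_k = 154729/10072
k=10  a_k=1  p_k/q_k = 203535/13249
k=11  a_k=2  p_k/q_k = 561799/36570
fundamental: x₁=561799, y₁=36570  (since 315618116401 − 236·1337364900 = 1)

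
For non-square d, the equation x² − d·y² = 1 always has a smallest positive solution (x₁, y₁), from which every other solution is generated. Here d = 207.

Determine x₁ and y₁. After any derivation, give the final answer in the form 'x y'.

1151 80

√207 → a₀=14, period (2,1,1,2,1,1,2,28); ℓ=8 even so k=7
k=0  a_k=14  p_k/q_k = 14/1
k=1  a_k=2  p_k/q_k = 29/2
k=2  a_k=1  p_k/q_k = 43/3
…
k=6  a_k=1  p_k/q_k = 446/31
k=7  a_k=2  p_k/q_k = 1151/80
(x₁, y₁) = (1151, 80);  1151² − 207·80² = 1 ✓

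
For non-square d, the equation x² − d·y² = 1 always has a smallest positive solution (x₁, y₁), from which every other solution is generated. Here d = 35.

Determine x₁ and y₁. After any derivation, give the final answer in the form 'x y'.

6 1

√35 = [5; 1,10, …], period ℓ=2 (even) → k=1
step 0: (5, 1)  from 5·(1,0) + (0,1)
step 1: (6, 1)  from 1·(5,1) + (1,0)
fundamental: x₁=6, y₁=1  (since 36 − 35·1 = 1)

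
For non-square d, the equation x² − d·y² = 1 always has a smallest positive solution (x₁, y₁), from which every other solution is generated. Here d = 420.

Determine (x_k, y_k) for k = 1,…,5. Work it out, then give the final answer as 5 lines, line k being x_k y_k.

41 2
3361 164
275561 13446
22592641 1102408
1852321001 90384010

[20; 2,40] for √420; ℓ=2 ⇒ convergent index 1
a_0=20:  p_0=20·1+0=20,  q_0=20·0+1=1
a_1=2:  p_1=2·20+1=41,  q_1=2·1+0=2
(x₁, y₁) = (41, 2);  41² − 420·2² = 1 ✓
(x_2, y_2) = (41·41 + 420·2·2, 41·2 + 2·41) = (3361, 164)
(x_3, y_3) = (41·3361 + 420·2·164, 41·164 + 2·3361) = (275561, 13446)
(x_4, y_4) = (41·275561 + 420·2·13446, 41·13446 + 2·275561) = (22592641, 1102408)
(x_5, y_5) = (41·22592641 + 420·2·1102408, 41·1102408 + 2·22592641) = (1852321001, 90384010)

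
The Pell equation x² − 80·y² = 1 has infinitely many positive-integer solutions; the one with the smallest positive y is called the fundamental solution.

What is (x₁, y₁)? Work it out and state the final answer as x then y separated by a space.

d=80: √d = [8; 1,16] (ℓ=2, even), read p_1/q_1
i=0: a=8 ⇒ p=8, q=1
i=1: a=1 ⇒ p=9, q=1
(x₁, y₁) = (9, 1);  9² − 80·1² = 1 ✓

9 1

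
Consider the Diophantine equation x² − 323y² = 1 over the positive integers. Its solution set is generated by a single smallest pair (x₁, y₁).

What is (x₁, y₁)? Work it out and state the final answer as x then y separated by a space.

18 1

√323 = [17; 1,34, …], period ℓ=2 (even) → k=1
k=0  a_k=17  p_k/q_k = 17/1
k=1  a_k=1  p_k/q_k = 18/1
fundamental: x₁=18, y₁=1  (since 324 − 323·1 = 1)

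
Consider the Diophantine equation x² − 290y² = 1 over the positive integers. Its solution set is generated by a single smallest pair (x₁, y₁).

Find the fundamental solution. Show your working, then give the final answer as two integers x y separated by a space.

579 34

d=290: √d = [17; 34] (ℓ=1, odd), read p_1/q_1
i=0: a=17 ⇒ p=17, q=1
i=1: a=34 ⇒ p=579, q=34
fundamental: x₁=579, y₁=34  (since 335241 − 290·1156 = 1)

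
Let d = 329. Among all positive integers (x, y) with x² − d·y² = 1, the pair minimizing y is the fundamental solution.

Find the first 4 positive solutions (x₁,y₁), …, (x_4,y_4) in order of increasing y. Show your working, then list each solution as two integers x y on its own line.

√329 → a₀=18, period (7,4,2,1,1,4,1,1,2,4,7,36); ℓ=12 even so k=11
k=0  a_k=18  p_k/q_k = 18/1
…
k=2  a_k=4  p_k/q_k = 526/29
k=3  a_k=2  p_k/q_k = 1179/65
k=4  a_k=1  p_k/q_k = 1705/94
k=5  a_k=1  p_k/q_k = 2884/159
k=6  a_k=4  p_k/q_k = 13241/730
k=7  a_k=1  p_k/q_k = 16125/889
k=8  a_k=1  p_k/q_k = 29366/1619
…
k=10  a_k=4  p_k/q_k = 328794/18127
k=11  a_k=7  p_k/q_k = 2376415/131016
(x₁, y₁) = (2376415, 131016);  2376415² − 329·131016² = 1 ✓
(x_2, y_2) = (2376415·2376415 + 329·131016·131016, 2376415·131016 + 131016·2376415) = (11294696504449, 622696775280)
(x_3, y_3) = (2376415·11294696504449 + 329·131016·622696775280, 2376415·622696775280 + 131016·11294696504449) = (53681772387237964255, 2959571914453911384)
(x_4, y_4) = (2376415·53681772387237964255 + 329·131016·2959571914453911384, 2376415·2959571914453911384 + 131016·53681772387237964255) = (255140338255224918953587201, 14066342182173360946441440)

2376415 131016
11294696504449 622696775280
53681772387237964255 2959571914453911384
255140338255224918953587201 14066342182173360946441440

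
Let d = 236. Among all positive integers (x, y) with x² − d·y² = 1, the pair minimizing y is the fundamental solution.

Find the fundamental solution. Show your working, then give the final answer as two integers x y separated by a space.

561799 36570

√236 → a₀=15, period (2,1,3,5,1,6,1,5,3,1,2,30); ℓ=12 even so k=11
a_0=15:  p_0=15·1+0=15,  q_0=15·0+1=1
…
a_2=1:  p_2=1·31+15=46,  q_2=1·2+1=3
a_3=3:  p_3=3·46+31=169,  q_3=3·3+2=11
a_4=5:  p_4=5·169+46=891,  q_4=5·11+3=58
…
a_8=5:  p_8=5·8311+7251=48806,  q_8=5·541+472=3177
…
a_10=1:  p_10=1·154729+48806=203535,  q_10=1·10072+3177=13249
a_11=2:  p_11=2·203535+154729=561799,  q_11=2·13249+10072=36570
fundamental: x₁=561799, y₁=36570  (since 315618116401 − 236·1337364900 = 1)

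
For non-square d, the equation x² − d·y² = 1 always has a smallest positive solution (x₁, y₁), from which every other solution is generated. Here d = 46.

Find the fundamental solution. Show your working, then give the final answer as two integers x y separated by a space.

√46 → a₀=6, period (1,3,1,1,2,6,2,1,1,3,1,12); ℓ=12 even so k=11
step 0: (6, 1)  from 6·(1,0) + (0,1)
step 1: (7, 1)  from 1·(6,1) + (1,0)
…
step 3: (34, 5)  from 1·(27,4) + (7,1)
step 4: (61, 9)  from 1·(34,5) + (27,4)
…
step 6: (997, 147)  from 6·(156,23) + (61,9)
…
step 10: (19038, 2807)  from 3·(5297,781) + (3147,464)
step 11: (24335, 3588)  from 1·(19038,2807) + (5297,781)
fundamental: x₁=24335, y₁=3588  (since 592192225 − 46·12873744 = 1)

24335 3588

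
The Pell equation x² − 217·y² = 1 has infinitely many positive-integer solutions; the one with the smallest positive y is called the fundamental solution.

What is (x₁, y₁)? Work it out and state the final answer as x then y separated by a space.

d=217: √d = [14; 1,2,1,2,1,…,2,1,28] (ℓ=16, even), read p_15/q_15
step 0: (14, 1)  from 14·(1,0) + (0,1)
step 1: (15, 1)  from 1·(14,1) + (1,0)
step 2: (44, 3)  from 2·(15,1) + (14,1)
step 3: (59, 4)  from 1·(44,3) + (15,1)
step 4: (162, 11)  from 2·(59,4) + (44,3)
…
step 6: (383, 26)  from 1·(221,15) + (162,11)
step 7: (3668, 249)  from 9·(383,26) + (221,15)
…
step 10: (154218, 10469)  from 1·(139163,9447) + (15055,1022)
step 11: (293381, 19916)  from 1·(154218,10469) + (139163,9447)
step 12: (740980, 50301)  from 2·(293381,19916) + (154218,10469)
step 13: (1034361, 70217)  from 1·(740980,50301) + (293381,19916)
step 14: (2809702, 190735)  from 2·(1034361,70217) + (740980,50301)
step 15: (3844063, 260952)  from 1·(2809702,190735) + (1034361,70217)
(x₁, y₁) = (3844063, 260952);  3844063² − 217·260952² = 1 ✓

3844063 260952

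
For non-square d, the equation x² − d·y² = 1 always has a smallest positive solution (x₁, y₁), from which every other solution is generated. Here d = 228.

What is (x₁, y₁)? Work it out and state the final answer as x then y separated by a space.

√228 → a₀=15, period (10,30); ℓ=2 even so k=1
step 0: (15, 1)  from 15·(1,0) + (0,1)
step 1: (151, 10)  from 10·(15,1) + (1,0)
(x₁, y₁) = (151, 10);  151² − 228·10² = 1 ✓

151 10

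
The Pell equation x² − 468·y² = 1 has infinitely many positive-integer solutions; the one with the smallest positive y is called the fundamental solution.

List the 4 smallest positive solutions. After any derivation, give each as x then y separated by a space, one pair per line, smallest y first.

[21; 1,1,1,2,1,1,1,42] for √468; ℓ=8 ⇒ convergent index 7
step 0: (21, 1)  from 21·(1,0) + (0,1)
step 1: (22, 1)  from 1·(21,1) + (1,0)
step 2: (43, 2)  from 1·(22,1) + (21,1)
step 3: (65, 3)  from 1·(43,2) + (22,1)
step 4: (173, 8)  from 2·(65,3) + (43,2)
step 5: (238, 11)  from 1·(173,8) + (65,3)
step 6: (411, 19)  from 1·(238,11) + (173,8)
step 7: (649, 30)  from 1·(411,19) + (238,11)
fundamental: x₁=649, y₁=30  (since 421201 − 468·900 = 1)
(x_2, y_2) = (649·649 + 468·30·30, 649·30 + 30·649) = (842401, 38940)
(x_3, y_3) = (649·842401 + 468·30·38940, 649·38940 + 30·842401) = (1093435849, 50544090)
(x_4, y_4) = (649·1093435849 + 468·30·50544090, 649·50544090 + 30·1093435849) = (1419278889601, 65606189880)

649 30
842401 38940
1093435849 50544090
1419278889601 65606189880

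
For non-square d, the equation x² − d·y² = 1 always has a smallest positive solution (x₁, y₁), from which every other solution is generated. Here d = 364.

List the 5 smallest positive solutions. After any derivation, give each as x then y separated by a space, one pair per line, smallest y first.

d=364: √d = [19; 12,1,2,3,1,8,1,3,2,1,12,38] (ℓ=12, even), read p_11/q_11
i=0: a=19 ⇒ p=19, q=1
i=1: a=12 ⇒ p=229, q=12
i=2: a=1 ⇒ p=248, q=13
i=3: a=2 ⇒ p=725, q=38
i=4: a=3 ⇒ p=2423, q=127
i=5: a=1 ⇒ p=3148, q=165
i=6: a=8 ⇒ p=27607, q=1447
i=7: a=1 ⇒ p=30755, q=1612
i=8: a=3 ⇒ p=119872, q=6283
…
i=10: a=1 ⇒ p=390371, q=20461
i=11: a=12 ⇒ p=4954951, q=259710
fundamental: x₁=4954951, y₁=259710  (since 24551539412401 − 364·67449284100 = 1)
n=2: (4954951,259710)∘(4954951,259710) = (4954951·4954951+364·259710·259710, 4954951·259710+259710·4954951) = (49103078824801,2573700648420)
n=3: (49103078824801,2573700648420)∘(4954951,259710) = (4954951·49103078824801+364·259710·2573700648420, 4954951·2573700648420+259710·49103078824801) = (486606699052048124551,25505121203178395130)
n=4: (486606699052048124551,25505121203178395130)∘(4954951,259710) = (4954951·486606699052048124551+364·259710·25505121203178395130, 4954951·25505121203178395130+259710·486606699052048124551) = (4822224700149240710505379201,252753251621617410554928840)
n=5: (4822224700149240710505379201,252753251621617410554928840)∘(4954951,259710) = (4954951·4822224700149240710505379201+364·259710·252753251621617410554928840, 4954951·252753251621617410554928840+259710·4822224700149240710505379201) = (47787774200457874208819626306623751,2504759953751544114971907242978550)

4954951 259710
49103078824801 2573700648420
486606699052048124551 25505121203178395130
4822224700149240710505379201 252753251621617410554928840
47787774200457874208819626306623751 2504759953751544114971907242978550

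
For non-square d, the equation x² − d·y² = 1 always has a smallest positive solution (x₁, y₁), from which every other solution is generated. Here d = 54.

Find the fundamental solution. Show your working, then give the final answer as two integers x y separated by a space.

485 66

d=54: √d = [7; 2,1,6,1,2,14] (ℓ=6, even), read p_5/q_5
step 0: (7, 1)  from 7·(1,0) + (0,1)
step 1: (15, 2)  from 2·(7,1) + (1,0)
step 2: (22, 3)  from 1·(15,2) + (7,1)
step 3: (147, 20)  from 6·(22,3) + (15,2)
step 4: (169, 23)  from 1·(147,20) + (22,3)
step 5: (485, 66)  from 2·(169,23) + (147,20)
→ (485, 66).  Check: 485²=235225, 54·66²=235224, difference 1.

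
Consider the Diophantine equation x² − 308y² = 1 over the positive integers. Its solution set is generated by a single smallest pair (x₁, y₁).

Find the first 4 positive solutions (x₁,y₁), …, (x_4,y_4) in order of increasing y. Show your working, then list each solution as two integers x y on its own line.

√308 → a₀=17, period (1,1,4,1,1,34); ℓ=6 even so k=5
k=0  a_k=17  p_k/q_k = 17/1
…
k=2  a_k=1  p_k/q_k = 35/2
k=3  a_k=4  p_k/q_k = 158/9
k=4  a_k=1  p_k/q_k = 193/11
k=5  a_k=1  p_k/q_k = 351/20
→ (351, 20).  Check: 351²=123201, 308·20²=123200, difference 1.
(x_2, y_2) = (351·351 + 308·20·20, 351·20 + 20·351) = (246401, 14040)
(x_3, y_3) = (351·246401 + 308·20·14040, 351·14040 + 20·246401) = (172973151, 9856060)
(x_4, y_4) = (351·172973151 + 308·20·9856060, 351·9856060 + 20·172973151) = (121426905601, 6918940080)

351 20
246401 14040
172973151 9856060
121426905601 6918940080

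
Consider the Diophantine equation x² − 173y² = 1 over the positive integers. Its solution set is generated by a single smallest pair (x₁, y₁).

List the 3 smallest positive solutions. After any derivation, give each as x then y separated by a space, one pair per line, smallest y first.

d=173: √d = [13; 6,1,1,6,26] (ℓ=5, odd), read p_9/q_9
i=0: a=13 ⇒ p=13, q=1
i=1: a=6 ⇒ p=79, q=6
i=2: a=1 ⇒ p=92, q=7
i=3: a=1 ⇒ p=171, q=13
i=4: a=6 ⇒ p=1118, q=85
…
i=6: a=6 ⇒ p=176552, q=13423
i=7: a=1 ⇒ p=205791, q=15646
i=8: a=1 ⇒ p=382343, q=29069
i=9: a=6 ⇒ p=2499849, q=190060
→ (2499849, 190060).  Check: 2499849²=6249245022801, 173·190060²=6249245022800, difference 1.
(x_2, y_2) = (2499849·2499849 + 173·190060·190060, 2499849·190060 + 190060·2499849) = (12498490045601, 950242601880)
(x_3, y_3) = (2499849·12498490045601 + 173·190060·950242601880, 2499849·950242601880 + 190060·12498490045601) = (62488675684008728649, 4750926036134042180)

2499849 190060
12498490045601 950242601880
62488675684008728649 4750926036134042180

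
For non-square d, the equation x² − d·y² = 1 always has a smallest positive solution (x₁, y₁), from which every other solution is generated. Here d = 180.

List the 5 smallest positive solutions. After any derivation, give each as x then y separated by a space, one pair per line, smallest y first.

161 12
51841 3864
16692641 1244196
5374978561 400627248
1730726404001 129000729660

[13; 2,2,2,26] for √180; ℓ=4 ⇒ convergent index 3
k=0  a_k=13  p_k/q_k = 13/1
…
k=2  a_k=2  p_k/q_k = 67/5
k=3  a_k=2  p_k/q_k = 161/12
(x₁, y₁) = (161, 12);  161² − 180·12² = 1 ✓
(161+12√180)^2 = 51841 + 3864√180
(161+12√180)^3 = 16692641 + 1244196√180
(161+12√180)^4 = 5374978561 + 400627248√180
(161+12√180)^5 = 1730726404001 + 129000729660√180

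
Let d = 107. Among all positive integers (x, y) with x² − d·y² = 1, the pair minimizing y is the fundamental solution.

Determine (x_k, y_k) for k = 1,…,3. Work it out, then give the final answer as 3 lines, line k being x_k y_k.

962 93
1850887 178932
3561105626 344265075

d=107: √d = [10; 2,1,9,1,2,20] (ℓ=6, even), read p_5/q_5
a_0=10:  p_0=10·1+0=10,  q_0=10·0+1=1
a_1=2:  p_1=2·10+1=21,  q_1=2·1+0=2
a_2=1:  p_2=1·21+10=31,  q_2=1·2+1=3
…
a_4=1:  p_4=1·300+31=331,  q_4=1·29+3=32
a_5=2:  p_5=2·331+300=962,  q_5=2·32+29=93
→ (962, 93).  Check: 962²=925444, 107·93²=925443, difference 1.
n=2: (962,93)∘(962,93) = (962·962+107·93·93, 962·93+93·962) = (1850887,178932)
n=3: (1850887,178932)∘(962,93) = (962·1850887+107·93·178932, 962·178932+93·1850887) = (3561105626,344265075)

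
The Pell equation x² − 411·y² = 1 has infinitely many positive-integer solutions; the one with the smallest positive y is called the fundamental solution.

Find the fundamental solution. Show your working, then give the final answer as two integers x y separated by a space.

[20; 3,1,1,1,19,1,1,1,3,40] for √411; ℓ=10 ⇒ convergent index 9
k=0  a_k=20  p_k/q_k = 20/1
…
k=2  a_k=1  p_k/q_k = 81/4
…
k=4  a_k=1  p_k/q_k = 223/11
k=5  a_k=19  p_k/q_k = 4379/216
…
k=7  a_k=1  p_k/q_k = 8981/443
k=8  a_k=1  p_k/q_k = 13583/670
k=9  a_k=3  p_k/q_k = 49730/2453
fundamental: x₁=49730, y₁=2453  (since 2473072900 − 411·6017209 = 1)

49730 2453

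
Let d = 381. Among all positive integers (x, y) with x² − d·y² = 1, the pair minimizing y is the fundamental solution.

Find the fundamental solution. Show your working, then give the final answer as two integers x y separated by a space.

√381 → a₀=19, period (1,1,12,1,1,38); ℓ=6 even so k=5
k=0  a_k=19  p_k/q_k = 19/1
k=1  a_k=1  p_k/q_k = 20/1
…
k=4  a_k=1  p_k/q_k = 527/27
k=5  a_k=1  p_k/q_k = 1015/52
→ (1015, 52).  Check: 1015²=1030225, 381·52²=1030224, difference 1.

1015 52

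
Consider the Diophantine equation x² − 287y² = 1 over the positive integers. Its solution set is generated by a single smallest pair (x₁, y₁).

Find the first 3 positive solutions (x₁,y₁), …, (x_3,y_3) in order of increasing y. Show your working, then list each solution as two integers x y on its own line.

√287 → a₀=16, period (1,15,1,32); ℓ=4 even so k=3
step 0: (16, 1)  from 16·(1,0) + (0,1)
step 1: (17, 1)  from 1·(16,1) + (1,0)
step 2: (271, 16)  from 15·(17,1) + (16,1)
step 3: (288, 17)  from 1·(271,16) + (17,1)
fundamental: x₁=288, y₁=17  (since 82944 − 287·289 = 1)
n=2: (288,17)∘(288,17) = (288·288+287·17·17, 288·17+17·288) = (165887,9792)
n=3: (165887,9792)∘(288,17) = (288·165887+287·17·9792, 288·9792+17·165887) = (95550624,5640175)

288 17
165887 9792
95550624 5640175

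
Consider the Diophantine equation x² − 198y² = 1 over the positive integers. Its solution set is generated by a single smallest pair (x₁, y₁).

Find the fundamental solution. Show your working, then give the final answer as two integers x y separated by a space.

197 14

[14; 14,28] for √198; ℓ=2 ⇒ convergent index 1
step 0: (14, 1)  from 14·(1,0) + (0,1)
step 1: (197, 14)  from 14·(14,1) + (1,0)
(x₁, y₁) = (197, 14);  197² − 198·14² = 1 ✓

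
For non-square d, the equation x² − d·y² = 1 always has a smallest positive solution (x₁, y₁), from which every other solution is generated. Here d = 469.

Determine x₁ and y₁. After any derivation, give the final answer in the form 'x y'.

[21; 1,1,1,10,6,10,1,1,1,42] for √469; ℓ=10 ⇒ convergent index 9
k=0  a_k=21  p_k/q_k = 21/1
…
k=2  a_k=1  p_k/q_k = 43/2
…
k=5  a_k=6  p_k/q_k = 4223/195
k=6  a_k=10  p_k/q_k = 42923/1982
…
k=8  a_k=1  p_k/q_k = 90069/4159
k=9  a_k=1  p_k/q_k = 137215/6336
fundamental: x₁=137215, y₁=6336  (since 18827956225 − 469·40144896 = 1)

137215 6336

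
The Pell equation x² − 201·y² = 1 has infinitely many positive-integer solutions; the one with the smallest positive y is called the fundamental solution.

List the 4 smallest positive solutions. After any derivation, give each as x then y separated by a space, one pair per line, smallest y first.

d=201: √d = [14; 5,1,1,1,2,…,1,5,28] (ℓ=14, even), read p_13/q_13
k=0  a_k=14  p_k/q_k = 14/1
k=1  a_k=5  p_k/q_k = 71/5
…
k=3  a_k=1  p_k/q_k = 156/11
k=4  a_k=1  p_k/q_k = 241/17
k=5  a_k=2  p_k/q_k = 638/45
k=6  a_k=1  p_k/q_k = 879/62
k=7  a_k=8  p_k/q_k = 7670/541
k=8  a_k=1  p_k/q_k = 8549/603
k=9  a_k=2  p_k/q_k = 24768/1747
k=10  a_k=1  p_k/q_k = 33317/2350
k=11  a_k=1  p_k/q_k = 58085/4097
k=12  a_k=1  p_k/q_k = 91402/6447
k=13  a_k=5  p_k/q_k = 515095/36332
→ (515095, 36332).  Check: 515095²=265322859025, 201·36332²=265322859024, difference 1.
(515095+36332√201)^2 = 530645718049 + 37428863080√201
(515095+36332√201)^3 = 546665912276384215 + 38558840456348868√201
(515095+36332√201)^4 = 563169756167477608732801 + 39722931849688611461840√201

515095 36332
530645718049 37428863080
546665912276384215 38558840456348868
563169756167477608732801 39722931849688611461840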